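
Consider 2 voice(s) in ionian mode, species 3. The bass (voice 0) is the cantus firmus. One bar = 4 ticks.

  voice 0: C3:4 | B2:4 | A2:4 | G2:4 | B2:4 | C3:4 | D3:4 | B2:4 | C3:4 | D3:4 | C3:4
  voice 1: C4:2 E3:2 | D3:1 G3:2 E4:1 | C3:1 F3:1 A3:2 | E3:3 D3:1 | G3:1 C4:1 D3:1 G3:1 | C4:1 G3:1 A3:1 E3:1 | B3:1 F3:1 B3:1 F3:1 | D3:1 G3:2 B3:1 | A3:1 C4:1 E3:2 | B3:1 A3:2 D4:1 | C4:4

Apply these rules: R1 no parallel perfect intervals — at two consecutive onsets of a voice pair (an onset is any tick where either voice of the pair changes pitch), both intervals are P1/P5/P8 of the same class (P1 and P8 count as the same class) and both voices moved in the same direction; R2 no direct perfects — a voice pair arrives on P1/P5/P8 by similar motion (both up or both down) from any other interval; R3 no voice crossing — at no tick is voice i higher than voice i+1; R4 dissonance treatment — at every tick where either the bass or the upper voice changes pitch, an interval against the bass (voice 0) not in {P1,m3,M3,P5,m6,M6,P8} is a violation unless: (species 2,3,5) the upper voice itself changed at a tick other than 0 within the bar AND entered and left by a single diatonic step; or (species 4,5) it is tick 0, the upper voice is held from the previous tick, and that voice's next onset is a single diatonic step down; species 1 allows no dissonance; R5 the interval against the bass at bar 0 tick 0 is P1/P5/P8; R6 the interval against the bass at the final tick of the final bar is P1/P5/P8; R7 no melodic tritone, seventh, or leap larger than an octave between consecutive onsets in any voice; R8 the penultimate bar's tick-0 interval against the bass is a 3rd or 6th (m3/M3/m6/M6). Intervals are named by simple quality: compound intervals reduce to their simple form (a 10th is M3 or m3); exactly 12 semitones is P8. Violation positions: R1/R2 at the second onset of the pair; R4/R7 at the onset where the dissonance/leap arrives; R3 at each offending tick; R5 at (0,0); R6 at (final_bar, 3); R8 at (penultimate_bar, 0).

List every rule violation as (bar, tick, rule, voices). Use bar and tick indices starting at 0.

(1, 3, R4, (0, 1))
(2, 0, R7, (1,))
(4, 1, R4, (0, 1))
(4, 2, R7, (1,))
(5, 0, R2, (0, 1))
(6, 1, R7, (1,))
(6, 2, R7, (1,))
(6, 3, R7, (1,))
(10, 0, R1, (0, 1))

bar 0: v0=C3 v1=C4 downbeat P8
bar 1: v0=B2 v1=D3 downbeat m3
bar 2: v0=A2 v1=C3 downbeat m3
bar 3: v0=G2 v1=E3 downbeat M6
bar 4: v0=B2 v1=G3 downbeat m6
bar 5: v0=C3 v1=C4 downbeat P8
bar 6: v0=D3 v1=B3 downbeat M6
bar 7: v0=B2 v1=D3 downbeat m3
bar 8: v0=C3 v1=A3 downbeat M6
bar 9: v0=D3 v1=B3 downbeat M6
bar 10: v0=C3 v1=C4 downbeat P8
  -> R4 @ bar 1 tick 3 v(0, 1): B2/E4 P4 untreated
  -> R7 @ bar 2 tick 0 v(1,): E4->C3 leap 16st
  -> R4 @ bar 4 tick 1 v(0, 1): B2/C4 m2 untreated
  -> R7 @ bar 4 tick 2 v(1,): C4->D3 leap 10st
  -> R2 @ bar 5 tick 0 v(0, 1): B2/G3 m6 -> C3/C4 P8 similar
  -> R7 @ bar 6 tick 1 v(1,): B3->F3 leap 6st
  -> R7 @ bar 6 tick 2 v(1,): F3->B3 leap 6st
  -> R7 @ bar 6 tick 3 v(1,): B3->F3 leap 6st
  -> R1 @ bar 10 tick 0 v(0, 1): D3/D4 P8 -> C3/C4 P8 similar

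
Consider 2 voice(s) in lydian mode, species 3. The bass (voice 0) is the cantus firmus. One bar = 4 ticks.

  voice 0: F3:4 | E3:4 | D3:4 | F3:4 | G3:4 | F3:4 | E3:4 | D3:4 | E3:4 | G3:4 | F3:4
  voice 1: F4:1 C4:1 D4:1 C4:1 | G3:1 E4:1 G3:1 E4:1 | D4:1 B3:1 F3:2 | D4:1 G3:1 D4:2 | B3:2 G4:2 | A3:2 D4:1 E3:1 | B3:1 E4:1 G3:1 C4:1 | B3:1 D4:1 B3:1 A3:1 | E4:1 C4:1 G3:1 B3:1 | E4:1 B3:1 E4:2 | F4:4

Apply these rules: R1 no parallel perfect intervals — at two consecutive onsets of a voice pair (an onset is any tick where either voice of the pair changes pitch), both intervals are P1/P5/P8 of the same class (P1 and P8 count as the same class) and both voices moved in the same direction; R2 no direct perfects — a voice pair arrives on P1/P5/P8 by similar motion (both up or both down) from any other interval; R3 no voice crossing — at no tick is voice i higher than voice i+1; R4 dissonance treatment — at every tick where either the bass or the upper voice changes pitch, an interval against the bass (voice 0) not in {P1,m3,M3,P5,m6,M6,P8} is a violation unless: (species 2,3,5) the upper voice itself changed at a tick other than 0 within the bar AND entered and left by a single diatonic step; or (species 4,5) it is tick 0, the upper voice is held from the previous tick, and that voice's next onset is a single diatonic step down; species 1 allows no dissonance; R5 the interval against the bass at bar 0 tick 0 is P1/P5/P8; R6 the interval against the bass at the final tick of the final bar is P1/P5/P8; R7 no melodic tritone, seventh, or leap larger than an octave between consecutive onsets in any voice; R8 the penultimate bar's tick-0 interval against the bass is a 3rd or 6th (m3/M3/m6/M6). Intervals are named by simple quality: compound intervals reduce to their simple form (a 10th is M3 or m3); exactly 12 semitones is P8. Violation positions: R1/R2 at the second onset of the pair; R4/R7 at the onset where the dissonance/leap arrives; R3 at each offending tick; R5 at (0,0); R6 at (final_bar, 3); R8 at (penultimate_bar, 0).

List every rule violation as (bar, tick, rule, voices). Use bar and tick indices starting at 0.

bar 0: v0=F3 v1=F4 downbeat P8
bar 1: v0=E3 v1=G3 downbeat m3
bar 2: v0=D3 v1=D4 downbeat P8
bar 3: v0=F3 v1=D4 downbeat M6
bar 4: v0=G3 v1=B3 downbeat M3
bar 5: v0=F3 v1=A3 downbeat M3
bar 6: v0=E3 v1=B3 downbeat P5
bar 7: v0=D3 v1=B3 downbeat M6
bar 8: v0=E3 v1=E4 downbeat P8
bar 9: v0=G3 v1=E4 downbeat M6
bar 10: v0=F3 v1=F4 downbeat P8
  -> R1 @ bar 2 tick 0 v(0, 1): E3/E4 P8 -> D3/D4 P8 similar
  -> R7 @ bar 2 tick 2 v(1,): B3->F3 leap 6st
  -> R4 @ bar 3 tick 1 v(0, 1): F3/G3 M2 untreated
  -> R7 @ bar 5 tick 0 v(1,): G4->A3 leap 10st
  -> R3 @ bar 5 tick 3 v(0, 1): F3 above E3
  -> R4 @ bar 5 tick 3 v(0, 1): F3/E3 m2 untreated
  -> R7 @ bar 5 tick 3 v(1,): D4->E3 leap 10st
  -> R2 @ bar 8 tick 0 v(0, 1): D3/A3 P5 -> E3/E4 P8 similar

(2, 0, R1, (0, 1))
(2, 2, R7, (1,))
(3, 1, R4, (0, 1))
(5, 0, R7, (1,))
(5, 3, R3, (0, 1))
(5, 3, R4, (0, 1))
(5, 3, R7, (1,))
(8, 0, R2, (0, 1))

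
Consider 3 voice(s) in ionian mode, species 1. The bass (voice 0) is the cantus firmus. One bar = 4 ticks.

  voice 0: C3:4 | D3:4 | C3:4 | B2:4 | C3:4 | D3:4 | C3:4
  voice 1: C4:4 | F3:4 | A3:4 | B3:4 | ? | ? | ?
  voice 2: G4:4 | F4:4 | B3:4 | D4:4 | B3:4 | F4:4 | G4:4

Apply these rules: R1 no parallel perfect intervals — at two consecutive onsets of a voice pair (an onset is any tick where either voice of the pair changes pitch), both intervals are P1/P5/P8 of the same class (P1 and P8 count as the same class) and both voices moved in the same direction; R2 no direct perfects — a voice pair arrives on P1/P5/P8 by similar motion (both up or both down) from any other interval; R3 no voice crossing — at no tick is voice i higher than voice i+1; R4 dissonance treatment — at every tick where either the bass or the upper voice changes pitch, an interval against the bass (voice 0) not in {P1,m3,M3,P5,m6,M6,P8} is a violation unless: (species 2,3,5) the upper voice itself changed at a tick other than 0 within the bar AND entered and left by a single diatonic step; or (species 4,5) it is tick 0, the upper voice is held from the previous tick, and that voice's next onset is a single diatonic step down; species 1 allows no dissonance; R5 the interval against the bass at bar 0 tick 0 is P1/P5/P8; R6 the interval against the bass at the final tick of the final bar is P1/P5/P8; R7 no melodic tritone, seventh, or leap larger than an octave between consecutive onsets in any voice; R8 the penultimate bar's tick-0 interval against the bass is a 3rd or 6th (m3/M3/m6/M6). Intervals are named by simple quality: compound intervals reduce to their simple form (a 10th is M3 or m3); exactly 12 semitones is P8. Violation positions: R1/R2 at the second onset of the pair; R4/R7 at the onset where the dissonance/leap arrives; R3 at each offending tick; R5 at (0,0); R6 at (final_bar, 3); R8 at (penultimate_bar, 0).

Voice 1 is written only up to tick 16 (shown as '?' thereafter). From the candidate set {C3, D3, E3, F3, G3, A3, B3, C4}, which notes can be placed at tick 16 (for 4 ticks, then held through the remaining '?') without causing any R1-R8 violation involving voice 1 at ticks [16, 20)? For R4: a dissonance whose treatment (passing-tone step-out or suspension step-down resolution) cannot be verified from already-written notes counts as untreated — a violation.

C3: violates R7
D3: violates R4
E3: violates R2
F3: violates R4,R7
G3: legal
A3: legal
B3: violates R4
C4: violates R1,R3

{A3, G3}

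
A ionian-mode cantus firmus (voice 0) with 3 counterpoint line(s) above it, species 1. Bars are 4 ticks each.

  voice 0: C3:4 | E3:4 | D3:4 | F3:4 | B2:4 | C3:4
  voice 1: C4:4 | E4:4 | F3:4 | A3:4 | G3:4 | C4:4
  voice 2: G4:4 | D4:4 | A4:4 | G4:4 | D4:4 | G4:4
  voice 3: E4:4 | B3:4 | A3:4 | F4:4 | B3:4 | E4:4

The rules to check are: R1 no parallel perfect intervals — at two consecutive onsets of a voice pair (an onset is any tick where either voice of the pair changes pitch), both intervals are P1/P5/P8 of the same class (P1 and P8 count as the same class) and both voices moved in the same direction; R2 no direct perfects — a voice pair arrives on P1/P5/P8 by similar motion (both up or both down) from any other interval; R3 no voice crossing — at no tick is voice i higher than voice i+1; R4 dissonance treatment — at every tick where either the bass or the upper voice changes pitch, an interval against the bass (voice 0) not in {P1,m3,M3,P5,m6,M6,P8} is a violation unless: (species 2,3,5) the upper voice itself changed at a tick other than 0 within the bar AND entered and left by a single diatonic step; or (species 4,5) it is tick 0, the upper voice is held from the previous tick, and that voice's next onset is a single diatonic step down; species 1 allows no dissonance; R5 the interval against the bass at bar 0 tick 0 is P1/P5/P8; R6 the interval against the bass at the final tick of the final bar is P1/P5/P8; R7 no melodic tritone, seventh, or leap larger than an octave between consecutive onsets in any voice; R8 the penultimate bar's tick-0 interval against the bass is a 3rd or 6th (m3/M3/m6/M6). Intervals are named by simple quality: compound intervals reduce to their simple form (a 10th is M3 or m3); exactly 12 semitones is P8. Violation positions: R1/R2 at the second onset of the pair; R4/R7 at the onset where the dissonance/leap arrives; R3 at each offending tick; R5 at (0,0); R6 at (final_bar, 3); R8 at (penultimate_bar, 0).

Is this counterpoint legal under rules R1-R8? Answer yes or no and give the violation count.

No (44 violations)

bar 0: v0=C3 v1=C4 v2=G4 v3=E4 (M3)
bar 1: v0=E3 v1=E4 v2=D4 v3=B3 (P5)
bar 2: v0=D3 v1=F3 v2=A4 v3=A3 (P5)
bar 3: v0=F3 v1=A3 v2=G4 v3=F4 (P8)
bar 4: v0=B2 v1=G3 v2=D4 v3=B3 (P8)
bar 5: v0=C3 v1=C4 v2=G4 v3=E4 (M3)
  R3 @ bar0.0: G4 above E4
  R5 @ bar0.0: opens on M3
  R3 @ bar0.1: G4 above E4
  R3 @ bar0.2: G4 above E4
  R3 @ bar0.3: G4 above E4
  R1 @ bar1.0: C3/C4 P8 -> E3/E4 P8 similar
  R3 @ bar1.0: E4 above D4
  R3 @ bar1.0: D4 above B3
  R4 @ bar1.0: E3/D4 m7 untreated
  R3 @ bar1.1: E4 above D4
  R3 @ bar1.1: D4 above B3
  R3 @ bar1.2: E4 above D4
  R3 @ bar1.2: D4 above B3
  R3 @ bar1.3: E4 above D4
  R3 @ bar1.3: D4 above B3
  R1 @ bar2.0: E3/B3 P5 -> D3/A3 P5 similar
  R3 @ bar2.0: A4 above A3
  R7 @ bar2.0: E4->F3 leap 11st
  R3 @ bar2.1: A4 above A3
  R3 @ bar2.2: A4 above A3
  R3 @ bar2.3: A4 above A3
  R2 @ bar3.0: D3/A3 P5 -> F3/F4 P8 similar
  R3 @ bar3.0: G4 above F4
  R4 @ bar3.0: F3/G4 M2 untreated
  R3 @ bar3.1: G4 above F4
  R3 @ bar3.2: G4 above F4
  R3 @ bar3.3: G4 above F4
  R1 @ bar4.0: F3/F4 P8 -> B2/B3 P8 similar
  R2 @ bar4.0: A3/G4 m7 -> G3/D4 P5 similar
  R3 @ bar4.0: D4 above B3
  R7 @ bar4.0: F3->B2 leap 6st
  R7 @ bar4.0: F4->B3 leap 6st
  R8 @ bar4.0: penult P8 not 3rd/6th
  R3 @ bar4.1: D4 above B3
  R3 @ bar4.2: D4 above B3
  R3 @ bar4.3: D4 above B3
  R1 @ bar5.0: G3/D4 P5 -> C4/G4 P5 similar
  R2 @ bar5.0: B2/G3 m6 -> C3/C4 P8 similar
  R2 @ bar5.0: B2/D4 m3 -> C3/G4 P5 similar
  R3 @ bar5.0: G4 above E4
  R3 @ bar5.1: G4 above E4
  R3 @ bar5.2: G4 above E4
  R3 @ bar5.3: G4 above E4
  R6 @ bar5.3: closes on M3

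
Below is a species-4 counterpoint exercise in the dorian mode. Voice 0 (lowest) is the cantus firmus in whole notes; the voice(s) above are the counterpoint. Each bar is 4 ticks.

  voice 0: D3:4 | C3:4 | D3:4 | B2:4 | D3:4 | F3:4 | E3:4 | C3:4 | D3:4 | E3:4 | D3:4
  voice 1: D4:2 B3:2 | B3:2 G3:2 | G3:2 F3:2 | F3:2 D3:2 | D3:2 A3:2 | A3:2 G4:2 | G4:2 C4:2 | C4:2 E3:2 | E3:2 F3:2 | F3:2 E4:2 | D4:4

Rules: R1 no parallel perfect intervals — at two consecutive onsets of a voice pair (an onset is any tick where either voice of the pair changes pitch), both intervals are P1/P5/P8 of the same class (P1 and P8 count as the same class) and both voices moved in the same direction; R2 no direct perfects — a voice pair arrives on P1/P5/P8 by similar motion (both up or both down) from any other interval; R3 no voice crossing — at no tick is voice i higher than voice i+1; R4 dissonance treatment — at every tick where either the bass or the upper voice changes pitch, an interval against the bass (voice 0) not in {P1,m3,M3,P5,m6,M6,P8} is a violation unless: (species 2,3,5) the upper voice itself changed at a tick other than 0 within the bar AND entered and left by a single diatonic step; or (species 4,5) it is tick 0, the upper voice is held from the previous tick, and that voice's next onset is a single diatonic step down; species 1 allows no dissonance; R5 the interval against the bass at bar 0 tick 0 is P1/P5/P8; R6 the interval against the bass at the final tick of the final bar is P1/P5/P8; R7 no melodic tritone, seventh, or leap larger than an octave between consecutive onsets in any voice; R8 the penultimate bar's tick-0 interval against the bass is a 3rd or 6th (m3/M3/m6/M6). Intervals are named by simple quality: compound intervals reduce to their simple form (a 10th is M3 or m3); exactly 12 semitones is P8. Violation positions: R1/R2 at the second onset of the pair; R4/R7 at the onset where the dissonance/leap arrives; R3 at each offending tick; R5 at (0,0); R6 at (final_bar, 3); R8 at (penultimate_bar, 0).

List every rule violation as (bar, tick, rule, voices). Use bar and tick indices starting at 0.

bar 0: v0=D3 v1=D4 downbeat P8
bar 1: v0=C3 v1=B3 downbeat M7
bar 2: v0=D3 v1=G3 downbeat P4
bar 3: v0=B2 v1=F3 downbeat TT
bar 4: v0=D3 v1=D3 downbeat P1
bar 5: v0=F3 v1=A3 downbeat M3
bar 6: v0=E3 v1=G4 downbeat m3
bar 7: v0=C3 v1=C4 downbeat P8
bar 8: v0=D3 v1=E3 downbeat M2
bar 9: v0=E3 v1=F3 downbeat m2
bar 10: v0=D3 v1=D4 downbeat P8
  -> R4 @ bar 1 tick 0 v(0, 1): C3/B3 M7 untreated
  -> R4 @ bar 3 tick 0 v(0, 1): B2/F3 TT untreated
  -> R4 @ bar 5 tick 2 v(0, 1): F3/G4 M2 untreated
  -> R7 @ bar 5 tick 2 v(1,): A3->G4 leap 10st
  -> R4 @ bar 8 tick 0 v(0, 1): D3/E3 M2 untreated
  -> R4 @ bar 9 tick 0 v(0, 1): E3/F3 m2 untreated
  -> R8 @ bar 9 tick 0 v(0, 1): penult m2 not 3rd/6th
  -> R7 @ bar 9 tick 2 v(1,): F3->E4 leap 11st
  -> R1 @ bar 10 tick 0 v(0, 1): E3/E4 P8 -> D3/D4 P8 similar

(1, 0, R4, (0, 1))
(3, 0, R4, (0, 1))
(5, 2, R4, (0, 1))
(5, 2, R7, (1,))
(8, 0, R4, (0, 1))
(9, 0, R4, (0, 1))
(9, 0, R8, (0, 1))
(9, 2, R7, (1,))
(10, 0, R1, (0, 1))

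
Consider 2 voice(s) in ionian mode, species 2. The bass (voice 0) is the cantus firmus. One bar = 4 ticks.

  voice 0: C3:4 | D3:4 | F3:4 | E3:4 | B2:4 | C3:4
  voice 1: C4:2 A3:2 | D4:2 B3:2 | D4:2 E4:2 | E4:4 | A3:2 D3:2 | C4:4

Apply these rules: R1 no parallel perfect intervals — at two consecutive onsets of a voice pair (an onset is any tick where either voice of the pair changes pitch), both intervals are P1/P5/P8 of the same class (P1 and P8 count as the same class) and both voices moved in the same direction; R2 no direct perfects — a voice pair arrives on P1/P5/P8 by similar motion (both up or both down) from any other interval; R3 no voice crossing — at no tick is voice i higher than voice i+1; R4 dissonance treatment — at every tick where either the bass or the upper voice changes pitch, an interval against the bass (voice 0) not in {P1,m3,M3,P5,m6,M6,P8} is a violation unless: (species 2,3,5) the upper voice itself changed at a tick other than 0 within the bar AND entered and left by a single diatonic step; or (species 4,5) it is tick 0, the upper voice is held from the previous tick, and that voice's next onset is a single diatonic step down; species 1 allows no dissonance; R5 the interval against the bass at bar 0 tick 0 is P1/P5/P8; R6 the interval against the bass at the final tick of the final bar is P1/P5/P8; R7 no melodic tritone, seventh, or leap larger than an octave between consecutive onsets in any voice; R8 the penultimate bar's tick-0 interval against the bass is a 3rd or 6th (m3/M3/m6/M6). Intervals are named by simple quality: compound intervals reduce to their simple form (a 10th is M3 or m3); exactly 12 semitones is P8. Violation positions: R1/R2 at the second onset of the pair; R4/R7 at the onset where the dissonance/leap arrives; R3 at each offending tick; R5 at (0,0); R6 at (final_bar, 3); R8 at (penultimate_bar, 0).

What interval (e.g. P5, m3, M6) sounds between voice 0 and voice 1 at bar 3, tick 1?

voice 0=E3 voice 1=E4 -> P8

P8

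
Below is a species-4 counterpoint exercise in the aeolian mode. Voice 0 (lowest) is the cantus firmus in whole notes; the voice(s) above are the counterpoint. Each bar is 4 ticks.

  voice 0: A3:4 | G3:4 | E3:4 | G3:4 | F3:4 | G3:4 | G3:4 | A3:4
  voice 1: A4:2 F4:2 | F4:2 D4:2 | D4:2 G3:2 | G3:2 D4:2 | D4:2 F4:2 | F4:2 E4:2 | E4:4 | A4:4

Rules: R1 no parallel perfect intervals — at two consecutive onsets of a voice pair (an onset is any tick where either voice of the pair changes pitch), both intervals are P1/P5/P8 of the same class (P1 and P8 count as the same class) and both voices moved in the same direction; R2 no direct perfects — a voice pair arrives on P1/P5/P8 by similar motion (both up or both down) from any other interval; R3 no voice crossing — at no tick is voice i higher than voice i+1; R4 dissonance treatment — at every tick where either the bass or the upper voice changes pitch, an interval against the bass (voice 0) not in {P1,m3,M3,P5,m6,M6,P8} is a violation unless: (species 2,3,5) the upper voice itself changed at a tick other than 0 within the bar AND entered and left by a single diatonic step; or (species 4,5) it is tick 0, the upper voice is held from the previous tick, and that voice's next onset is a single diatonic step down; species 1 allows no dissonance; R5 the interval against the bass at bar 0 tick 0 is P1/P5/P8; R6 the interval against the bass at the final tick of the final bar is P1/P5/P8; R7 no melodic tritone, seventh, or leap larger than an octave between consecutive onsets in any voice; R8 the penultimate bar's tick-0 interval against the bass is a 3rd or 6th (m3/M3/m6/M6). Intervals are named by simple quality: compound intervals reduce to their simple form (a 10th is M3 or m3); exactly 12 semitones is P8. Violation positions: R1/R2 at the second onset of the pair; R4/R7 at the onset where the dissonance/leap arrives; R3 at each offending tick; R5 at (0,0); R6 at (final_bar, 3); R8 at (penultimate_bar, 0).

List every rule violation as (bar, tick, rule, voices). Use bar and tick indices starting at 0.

bar 0: v0=A3 v1=A4 downbeat P8
bar 1: v0=G3 v1=F4 downbeat m7
bar 2: v0=E3 v1=D4 downbeat m7
bar 3: v0=G3 v1=G3 downbeat P1
bar 4: v0=F3 v1=D4 downbeat M6
bar 5: v0=G3 v1=F4 downbeat m7
bar 6: v0=G3 v1=E4 downbeat M6
bar 7: v0=A3 v1=A4 downbeat P8
  -> R4 @ bar 1 tick 0 v(0, 1): G3/F4 m7 untreated
  -> R4 @ bar 2 tick 0 v(0, 1): E3/D4 m7 untreated
  -> R2 @ bar 7 tick 0 v(0, 1): G3/E4 M6 -> A3/A4 P8 similar

(1, 0, R4, (0, 1))
(2, 0, R4, (0, 1))
(7, 0, R2, (0, 1))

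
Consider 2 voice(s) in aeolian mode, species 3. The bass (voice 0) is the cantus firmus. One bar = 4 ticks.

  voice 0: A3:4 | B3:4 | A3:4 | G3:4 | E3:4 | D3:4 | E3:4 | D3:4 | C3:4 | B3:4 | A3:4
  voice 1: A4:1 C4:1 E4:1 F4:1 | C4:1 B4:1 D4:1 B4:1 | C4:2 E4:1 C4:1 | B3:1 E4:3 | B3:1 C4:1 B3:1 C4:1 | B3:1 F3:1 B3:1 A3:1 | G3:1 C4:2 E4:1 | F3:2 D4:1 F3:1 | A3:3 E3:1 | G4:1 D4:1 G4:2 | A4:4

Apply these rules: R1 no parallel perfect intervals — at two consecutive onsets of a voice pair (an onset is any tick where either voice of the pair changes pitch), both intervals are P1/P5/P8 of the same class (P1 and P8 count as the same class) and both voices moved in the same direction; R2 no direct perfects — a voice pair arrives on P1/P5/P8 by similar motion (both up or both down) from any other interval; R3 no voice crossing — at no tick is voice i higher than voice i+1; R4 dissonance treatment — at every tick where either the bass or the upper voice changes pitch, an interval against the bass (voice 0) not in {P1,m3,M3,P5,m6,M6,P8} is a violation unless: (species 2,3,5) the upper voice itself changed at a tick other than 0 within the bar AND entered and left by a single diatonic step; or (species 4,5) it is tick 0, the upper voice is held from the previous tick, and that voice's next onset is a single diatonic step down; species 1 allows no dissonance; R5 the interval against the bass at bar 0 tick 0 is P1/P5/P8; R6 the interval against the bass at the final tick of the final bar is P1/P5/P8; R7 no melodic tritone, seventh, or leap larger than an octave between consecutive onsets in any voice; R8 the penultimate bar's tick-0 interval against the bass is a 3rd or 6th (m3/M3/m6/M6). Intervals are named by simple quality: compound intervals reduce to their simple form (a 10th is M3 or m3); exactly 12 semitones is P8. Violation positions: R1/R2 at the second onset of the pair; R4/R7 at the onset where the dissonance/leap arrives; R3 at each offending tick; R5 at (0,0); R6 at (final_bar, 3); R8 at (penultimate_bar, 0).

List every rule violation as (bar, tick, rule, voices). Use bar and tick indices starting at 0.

bar 0: v0=A3 v1=A4 downbeat P8
bar 1: v0=B3 v1=C4 downbeat m2
bar 2: v0=A3 v1=C4 downbeat m3
bar 3: v0=G3 v1=B3 downbeat M3
bar 4: v0=E3 v1=B3 downbeat P5
bar 5: v0=D3 v1=B3 downbeat M6
bar 6: v0=E3 v1=G3 downbeat m3
bar 7: v0=D3 v1=F3 downbeat m3
bar 8: v0=C3 v1=A3 downbeat M6
bar 9: v0=B3 v1=G4 downbeat m6
bar 10: v0=A3 v1=A4 downbeat P8
  -> R4 @ bar 1 tick 0 v(0, 1): B3/C4 m2 untreated
  -> R7 @ bar 1 tick 1 v(1,): C4->B4 leap 11st
  -> R7 @ bar 2 tick 0 v(1,): B4->C4 leap 11st
  -> R2 @ bar 4 tick 0 v(0, 1): G3/E4 M6 -> E3/B3 P5 similar
  -> R7 @ bar 5 tick 1 v(1,): B3->F3 leap 6st
  -> R7 @ bar 5 tick 2 v(1,): F3->B3 leap 6st
  -> R7 @ bar 7 tick 0 v(1,): E4->F3 leap 11st
  -> R7 @ bar 9 tick 0 v(0,): C3->B3 leap 11st
  -> R7 @ bar 9 tick 0 v(1,): E3->G4 leap 15st

(1, 0, R4, (0, 1))
(1, 1, R7, (1,))
(2, 0, R7, (1,))
(4, 0, R2, (0, 1))
(5, 1, R7, (1,))
(5, 2, R7, (1,))
(7, 0, R7, (1,))
(9, 0, R7, (0,))
(9, 0, R7, (1,))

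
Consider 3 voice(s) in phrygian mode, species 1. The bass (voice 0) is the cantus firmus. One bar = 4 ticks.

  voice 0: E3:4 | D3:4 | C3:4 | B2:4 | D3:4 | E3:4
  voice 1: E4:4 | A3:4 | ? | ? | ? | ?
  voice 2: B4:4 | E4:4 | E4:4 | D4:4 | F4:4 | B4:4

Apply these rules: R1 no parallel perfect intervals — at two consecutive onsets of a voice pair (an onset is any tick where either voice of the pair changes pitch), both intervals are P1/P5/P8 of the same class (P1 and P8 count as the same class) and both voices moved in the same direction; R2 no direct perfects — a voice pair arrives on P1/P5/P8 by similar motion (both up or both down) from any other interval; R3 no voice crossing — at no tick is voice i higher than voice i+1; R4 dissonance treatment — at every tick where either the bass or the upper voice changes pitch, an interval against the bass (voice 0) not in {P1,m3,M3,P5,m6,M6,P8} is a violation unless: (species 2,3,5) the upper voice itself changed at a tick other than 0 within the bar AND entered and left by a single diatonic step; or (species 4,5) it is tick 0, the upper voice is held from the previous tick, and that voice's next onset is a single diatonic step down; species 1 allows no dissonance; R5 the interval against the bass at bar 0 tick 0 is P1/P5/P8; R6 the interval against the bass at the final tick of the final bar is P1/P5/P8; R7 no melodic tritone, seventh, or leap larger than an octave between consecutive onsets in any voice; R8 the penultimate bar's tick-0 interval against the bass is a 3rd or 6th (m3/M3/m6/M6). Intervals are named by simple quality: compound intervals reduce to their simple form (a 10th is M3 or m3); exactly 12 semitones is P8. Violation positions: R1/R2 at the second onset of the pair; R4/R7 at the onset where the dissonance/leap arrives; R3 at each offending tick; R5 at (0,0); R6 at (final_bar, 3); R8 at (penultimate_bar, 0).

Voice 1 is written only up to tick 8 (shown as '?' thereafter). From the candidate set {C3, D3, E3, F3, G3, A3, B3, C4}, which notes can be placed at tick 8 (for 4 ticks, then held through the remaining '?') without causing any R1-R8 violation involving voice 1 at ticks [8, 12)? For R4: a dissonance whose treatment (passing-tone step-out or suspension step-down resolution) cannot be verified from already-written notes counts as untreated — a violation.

C3: violates R2
D3: violates R4
E3: legal
F3: violates R4
G3: violates R1
A3: legal
B3: violates R4
C4: legal

{A3, C4, E3}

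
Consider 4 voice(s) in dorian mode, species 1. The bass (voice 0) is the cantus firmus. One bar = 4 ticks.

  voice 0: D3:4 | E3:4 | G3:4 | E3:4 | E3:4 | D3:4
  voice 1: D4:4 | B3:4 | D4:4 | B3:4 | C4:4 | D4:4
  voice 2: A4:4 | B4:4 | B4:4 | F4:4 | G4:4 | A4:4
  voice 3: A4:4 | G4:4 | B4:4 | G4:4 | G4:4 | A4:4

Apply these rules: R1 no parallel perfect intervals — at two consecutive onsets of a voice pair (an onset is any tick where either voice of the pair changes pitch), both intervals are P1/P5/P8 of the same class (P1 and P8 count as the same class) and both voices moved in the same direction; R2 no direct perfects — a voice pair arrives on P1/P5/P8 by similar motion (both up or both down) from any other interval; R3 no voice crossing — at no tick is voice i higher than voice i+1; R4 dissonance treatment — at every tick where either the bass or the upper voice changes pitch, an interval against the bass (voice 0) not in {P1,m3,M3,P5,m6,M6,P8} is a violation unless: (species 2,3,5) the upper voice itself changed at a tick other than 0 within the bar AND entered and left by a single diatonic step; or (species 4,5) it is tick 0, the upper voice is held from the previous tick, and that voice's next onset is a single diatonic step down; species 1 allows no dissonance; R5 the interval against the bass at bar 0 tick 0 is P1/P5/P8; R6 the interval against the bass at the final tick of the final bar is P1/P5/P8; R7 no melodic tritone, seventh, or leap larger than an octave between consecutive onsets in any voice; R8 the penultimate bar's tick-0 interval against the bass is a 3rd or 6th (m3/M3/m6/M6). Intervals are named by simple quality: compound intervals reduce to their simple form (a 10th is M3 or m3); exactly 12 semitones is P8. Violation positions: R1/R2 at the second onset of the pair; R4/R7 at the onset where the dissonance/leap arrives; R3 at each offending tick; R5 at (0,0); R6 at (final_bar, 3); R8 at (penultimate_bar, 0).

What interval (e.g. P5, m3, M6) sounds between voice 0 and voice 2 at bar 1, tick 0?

voice 0=E3 voice 2=B4 -> P5

P5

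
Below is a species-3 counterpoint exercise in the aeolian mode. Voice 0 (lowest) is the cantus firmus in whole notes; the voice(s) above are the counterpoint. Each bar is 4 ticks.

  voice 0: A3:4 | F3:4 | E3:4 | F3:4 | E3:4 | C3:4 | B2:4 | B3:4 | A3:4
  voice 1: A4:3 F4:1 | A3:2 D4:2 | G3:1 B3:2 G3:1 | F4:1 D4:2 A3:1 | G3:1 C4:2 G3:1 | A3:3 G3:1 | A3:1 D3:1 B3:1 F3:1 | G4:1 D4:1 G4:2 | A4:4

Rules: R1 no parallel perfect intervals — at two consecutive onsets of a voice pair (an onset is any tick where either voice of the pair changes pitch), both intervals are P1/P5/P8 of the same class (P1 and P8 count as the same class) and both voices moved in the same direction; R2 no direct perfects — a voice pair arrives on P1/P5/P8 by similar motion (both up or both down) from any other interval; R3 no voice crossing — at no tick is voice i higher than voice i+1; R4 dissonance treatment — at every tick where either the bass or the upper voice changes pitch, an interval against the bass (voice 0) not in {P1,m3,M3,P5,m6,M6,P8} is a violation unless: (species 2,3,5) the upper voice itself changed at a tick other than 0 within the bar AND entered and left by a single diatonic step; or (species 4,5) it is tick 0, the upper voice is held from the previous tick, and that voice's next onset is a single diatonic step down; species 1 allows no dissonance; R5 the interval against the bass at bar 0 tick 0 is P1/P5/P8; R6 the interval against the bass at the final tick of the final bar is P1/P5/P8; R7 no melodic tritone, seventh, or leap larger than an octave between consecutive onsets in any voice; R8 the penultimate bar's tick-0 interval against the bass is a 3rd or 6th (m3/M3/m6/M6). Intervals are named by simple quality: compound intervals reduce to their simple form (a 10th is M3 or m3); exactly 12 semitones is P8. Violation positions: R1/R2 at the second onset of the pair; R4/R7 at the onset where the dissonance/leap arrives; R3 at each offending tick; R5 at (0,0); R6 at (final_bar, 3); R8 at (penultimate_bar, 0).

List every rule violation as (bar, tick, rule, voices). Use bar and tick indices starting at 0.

bar 0: v0=A3 v1=A4 downbeat P8
bar 1: v0=F3 v1=A3 downbeat M3
bar 2: v0=E3 v1=G3 downbeat m3
bar 3: v0=F3 v1=F4 downbeat P8
bar 4: v0=E3 v1=G3 downbeat m3
bar 5: v0=C3 v1=A3 downbeat M6
bar 6: v0=B2 v1=A3 downbeat m7
bar 7: v0=B3 v1=G4 downbeat m6
bar 8: v0=A3 v1=A4 downbeat P8
  -> R2 @ bar 3 tick 0 v(0, 1): E3/G3 m3 -> F3/F4 P8 similar
  -> R7 @ bar 3 tick 0 v(1,): G3->F4 leap 10st
  -> R4 @ bar 6 tick 0 v(0, 1): B2/A3 m7 untreated
  -> R4 @ bar 6 tick 3 v(0, 1): B2/F3 TT untreated
  -> R7 @ bar 6 tick 3 v(1,): B3->F3 leap 6st
  -> R7 @ bar 7 tick 0 v(1,): F3->G4 leap 14st

(3, 0, R2, (0, 1))
(3, 0, R7, (1,))
(6, 0, R4, (0, 1))
(6, 3, R4, (0, 1))
(6, 3, R7, (1,))
(7, 0, R7, (1,))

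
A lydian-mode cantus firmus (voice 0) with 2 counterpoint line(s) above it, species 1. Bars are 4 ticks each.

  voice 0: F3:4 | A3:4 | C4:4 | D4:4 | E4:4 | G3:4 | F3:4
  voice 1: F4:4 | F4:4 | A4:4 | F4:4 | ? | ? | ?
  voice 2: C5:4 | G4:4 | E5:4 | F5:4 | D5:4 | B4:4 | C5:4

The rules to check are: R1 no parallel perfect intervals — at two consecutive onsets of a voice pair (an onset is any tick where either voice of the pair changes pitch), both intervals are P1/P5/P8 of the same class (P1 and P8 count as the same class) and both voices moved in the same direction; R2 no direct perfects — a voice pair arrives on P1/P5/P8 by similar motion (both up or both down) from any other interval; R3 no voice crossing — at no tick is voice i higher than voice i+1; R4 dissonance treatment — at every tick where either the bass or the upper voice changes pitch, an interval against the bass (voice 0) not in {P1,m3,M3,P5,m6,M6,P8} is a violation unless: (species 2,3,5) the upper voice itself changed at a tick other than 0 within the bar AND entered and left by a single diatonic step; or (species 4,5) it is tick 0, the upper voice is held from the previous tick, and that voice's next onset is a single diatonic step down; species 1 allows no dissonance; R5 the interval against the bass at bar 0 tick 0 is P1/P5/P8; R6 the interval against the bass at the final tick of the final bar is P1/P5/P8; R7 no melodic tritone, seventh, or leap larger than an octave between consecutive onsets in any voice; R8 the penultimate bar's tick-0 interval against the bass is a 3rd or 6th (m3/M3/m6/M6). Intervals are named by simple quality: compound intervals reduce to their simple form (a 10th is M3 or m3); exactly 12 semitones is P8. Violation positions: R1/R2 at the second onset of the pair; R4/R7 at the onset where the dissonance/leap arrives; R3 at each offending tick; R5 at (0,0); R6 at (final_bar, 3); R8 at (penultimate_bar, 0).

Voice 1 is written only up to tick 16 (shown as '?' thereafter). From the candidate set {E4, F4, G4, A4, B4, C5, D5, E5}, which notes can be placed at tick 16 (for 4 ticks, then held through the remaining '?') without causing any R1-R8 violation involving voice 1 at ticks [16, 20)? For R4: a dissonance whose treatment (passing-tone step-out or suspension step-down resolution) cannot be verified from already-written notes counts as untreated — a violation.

E4: legal
F4: violates R4
G4: legal
A4: violates R4
B4: violates R2,R7
C5: legal
D5: violates R4
E5: violates R2,R3,R7

{C5, E4, G4}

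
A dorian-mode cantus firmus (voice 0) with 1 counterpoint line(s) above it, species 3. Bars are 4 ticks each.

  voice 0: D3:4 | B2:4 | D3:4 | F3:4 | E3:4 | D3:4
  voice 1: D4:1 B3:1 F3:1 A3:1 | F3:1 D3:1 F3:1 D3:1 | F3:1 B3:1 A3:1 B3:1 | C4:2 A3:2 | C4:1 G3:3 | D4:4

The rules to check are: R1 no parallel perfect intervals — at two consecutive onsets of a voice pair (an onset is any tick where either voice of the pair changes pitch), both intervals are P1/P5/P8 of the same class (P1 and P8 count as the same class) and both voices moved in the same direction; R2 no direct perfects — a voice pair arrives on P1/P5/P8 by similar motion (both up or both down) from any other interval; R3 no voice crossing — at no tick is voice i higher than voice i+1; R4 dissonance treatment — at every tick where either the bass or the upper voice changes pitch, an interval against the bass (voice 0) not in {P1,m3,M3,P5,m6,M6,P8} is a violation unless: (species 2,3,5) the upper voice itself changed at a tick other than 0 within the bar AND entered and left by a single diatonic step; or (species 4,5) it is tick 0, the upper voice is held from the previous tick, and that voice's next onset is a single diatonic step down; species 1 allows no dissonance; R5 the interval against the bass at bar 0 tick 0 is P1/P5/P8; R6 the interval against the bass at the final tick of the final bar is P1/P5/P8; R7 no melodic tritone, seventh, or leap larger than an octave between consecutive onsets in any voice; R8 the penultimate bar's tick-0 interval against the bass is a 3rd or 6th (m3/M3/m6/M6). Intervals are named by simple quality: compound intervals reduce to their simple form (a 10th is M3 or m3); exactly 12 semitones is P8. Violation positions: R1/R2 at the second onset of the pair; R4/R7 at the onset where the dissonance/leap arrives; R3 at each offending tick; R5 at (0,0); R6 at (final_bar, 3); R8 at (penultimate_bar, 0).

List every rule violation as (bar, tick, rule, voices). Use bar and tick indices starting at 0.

(0, 2, R7, (1,))
(1, 0, R4, (0, 1))
(1, 2, R4, (0, 1))
(2, 1, R7, (1,))
(3, 0, R2, (0, 1))

bar 0: v0=D3 v1=D4 downbeat P8
bar 1: v0=B2 v1=F3 downbeat TT
bar 2: v0=D3 v1=F3 downbeat m3
bar 3: v0=F3 v1=C4 downbeat P5
bar 4: v0=E3 v1=C4 downbeat m6
bar 5: v0=D3 v1=D4 downbeat P8
  -> R7 @ bar 0 tick 2 v(1,): B3->F3 leap 6st
  -> R4 @ bar 1 tick 0 v(0, 1): B2/F3 TT untreated
  -> R4 @ bar 1 tick 2 v(0, 1): B2/F3 TT untreated
  -> R7 @ bar 2 tick 1 v(1,): F3->B3 leap 6st
  -> R2 @ bar 3 tick 0 v(0, 1): D3/B3 M6 -> F3/C4 P5 similar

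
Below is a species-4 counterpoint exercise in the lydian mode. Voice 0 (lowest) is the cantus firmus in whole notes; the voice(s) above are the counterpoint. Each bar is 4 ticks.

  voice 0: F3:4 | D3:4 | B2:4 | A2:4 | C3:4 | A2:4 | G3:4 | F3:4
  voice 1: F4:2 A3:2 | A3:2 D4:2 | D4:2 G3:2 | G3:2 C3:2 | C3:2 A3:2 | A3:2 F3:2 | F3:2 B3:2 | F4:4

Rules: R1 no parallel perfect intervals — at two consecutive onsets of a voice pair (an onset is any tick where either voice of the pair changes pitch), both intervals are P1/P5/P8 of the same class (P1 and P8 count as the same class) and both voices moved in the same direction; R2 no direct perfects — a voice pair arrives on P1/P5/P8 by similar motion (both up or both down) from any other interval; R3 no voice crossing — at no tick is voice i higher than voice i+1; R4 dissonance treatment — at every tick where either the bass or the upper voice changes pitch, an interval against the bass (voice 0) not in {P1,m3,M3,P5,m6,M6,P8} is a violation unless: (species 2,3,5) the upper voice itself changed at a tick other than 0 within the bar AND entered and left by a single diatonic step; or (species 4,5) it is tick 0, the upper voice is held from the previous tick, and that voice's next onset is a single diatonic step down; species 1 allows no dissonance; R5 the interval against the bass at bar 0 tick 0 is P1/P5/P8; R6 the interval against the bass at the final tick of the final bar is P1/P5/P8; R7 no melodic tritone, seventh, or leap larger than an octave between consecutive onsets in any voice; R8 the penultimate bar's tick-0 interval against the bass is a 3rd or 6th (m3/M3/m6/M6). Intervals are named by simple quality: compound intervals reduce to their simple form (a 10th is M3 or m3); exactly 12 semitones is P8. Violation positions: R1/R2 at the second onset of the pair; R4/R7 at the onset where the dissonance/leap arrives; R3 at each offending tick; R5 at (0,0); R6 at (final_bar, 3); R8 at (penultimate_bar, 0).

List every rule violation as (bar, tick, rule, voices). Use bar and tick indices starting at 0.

(3, 0, R4, (0, 1))
(6, 0, R3, (0, 1))
(6, 0, R4, (0, 1))
(6, 0, R7, (0,))
(6, 0, R8, (0, 1))
(6, 1, R3, (0, 1))
(6, 2, R7, (1,))
(7, 0, R7, (1,))

bar 0: v0=F3 v1=F4 downbeat P8
bar 1: v0=D3 v1=A3 downbeat P5
bar 2: v0=B2 v1=D4 downbeat m3
bar 3: v0=A2 v1=G3 downbeat m7
bar 4: v0=C3 v1=C3 downbeat P1
bar 5: v0=A2 v1=A3 downbeat P8
bar 6: v0=G3 v1=F3 downbeat M2
bar 7: v0=F3 v1=F4 downbeat P8
  -> R4 @ bar 3 tick 0 v(0, 1): A2/G3 m7 untreated
  -> R3 @ bar 6 tick 0 v(0, 1): G3 above F3
  -> R4 @ bar 6 tick 0 v(0, 1): G3/F3 M2 untreated
  -> R7 @ bar 6 tick 0 v(0,): A2->G3 leap 10st
  -> R8 @ bar 6 tick 0 v(0, 1): penult M2 not 3rd/6th
  -> R3 @ bar 6 tick 1 v(0, 1): G3 above F3
  -> R7 @ bar 6 tick 2 v(1,): F3->B3 leap 6st
  -> R7 @ bar 7 tick 0 v(1,): B3->F4 leap 6st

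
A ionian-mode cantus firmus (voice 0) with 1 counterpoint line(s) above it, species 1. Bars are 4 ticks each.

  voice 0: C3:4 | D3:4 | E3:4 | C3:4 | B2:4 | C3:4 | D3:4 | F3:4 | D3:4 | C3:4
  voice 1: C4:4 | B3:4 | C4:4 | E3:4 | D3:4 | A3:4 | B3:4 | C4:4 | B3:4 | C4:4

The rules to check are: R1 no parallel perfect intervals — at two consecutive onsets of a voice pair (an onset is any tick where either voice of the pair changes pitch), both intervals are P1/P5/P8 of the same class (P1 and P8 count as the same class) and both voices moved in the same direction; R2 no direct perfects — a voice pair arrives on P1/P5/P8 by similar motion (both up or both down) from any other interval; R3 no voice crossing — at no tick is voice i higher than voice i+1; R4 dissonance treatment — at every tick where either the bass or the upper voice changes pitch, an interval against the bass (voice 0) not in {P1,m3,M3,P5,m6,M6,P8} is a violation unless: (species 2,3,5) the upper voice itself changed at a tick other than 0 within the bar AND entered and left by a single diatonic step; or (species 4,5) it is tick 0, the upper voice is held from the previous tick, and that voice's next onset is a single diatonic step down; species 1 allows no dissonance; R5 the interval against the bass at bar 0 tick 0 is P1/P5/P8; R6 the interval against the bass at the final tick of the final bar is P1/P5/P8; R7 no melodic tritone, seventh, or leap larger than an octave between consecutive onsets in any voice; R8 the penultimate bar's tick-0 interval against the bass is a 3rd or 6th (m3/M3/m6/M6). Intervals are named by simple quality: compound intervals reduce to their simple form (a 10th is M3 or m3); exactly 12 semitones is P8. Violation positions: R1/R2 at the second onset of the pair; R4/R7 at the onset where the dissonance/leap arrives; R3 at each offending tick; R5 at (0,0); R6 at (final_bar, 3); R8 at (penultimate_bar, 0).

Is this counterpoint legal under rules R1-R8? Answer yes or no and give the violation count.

No (1 violations)

bar 0: v0=C3 v1=C4 (P8)
bar 1: v0=D3 v1=B3 (M6)
bar 2: v0=E3 v1=C4 (m6)
bar 3: v0=C3 v1=E3 (M3)
bar 4: v0=B2 v1=D3 (m3)
bar 5: v0=C3 v1=A3 (M6)
bar 6: v0=D3 v1=B3 (M6)
bar 7: v0=F3 v1=C4 (P5)
bar 8: v0=D3 v1=B3 (M6)
bar 9: v0=C3 v1=C4 (P8)
  R2 @ bar7.0: D3/B3 M6 -> F3/C4 P5 similar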